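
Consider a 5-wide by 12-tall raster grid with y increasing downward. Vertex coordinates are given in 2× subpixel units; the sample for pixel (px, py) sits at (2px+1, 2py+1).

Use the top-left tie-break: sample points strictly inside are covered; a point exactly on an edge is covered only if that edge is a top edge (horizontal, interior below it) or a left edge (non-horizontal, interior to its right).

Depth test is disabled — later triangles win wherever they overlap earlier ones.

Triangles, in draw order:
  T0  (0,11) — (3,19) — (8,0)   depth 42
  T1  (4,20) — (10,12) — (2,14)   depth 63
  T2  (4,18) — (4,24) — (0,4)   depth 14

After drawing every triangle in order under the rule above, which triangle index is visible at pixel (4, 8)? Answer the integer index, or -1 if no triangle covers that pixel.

T0:
  2·area = 97  (B↔C swapped to make it positive)
  edge (0, 11)→(8, 0): d=(8,-11) top-left  bias=+0
  edge (8, 0)→(3, 19): d=(-5,19) right/bottom  bias=-1
  edge (3, 19)→(0, 11): d=(-3,-8) top-left  bias=+0
    (3,1)@(7, 3): e=[13,4,80] → █
    (4,1)@(9, 3): e=[35,-34,96] → ·
    (2,2)@(5, 5): e=[7,32,58] → █
    (3,2)@(7, 5): e=[29,-6,74] → ·
    (1,3)@(3, 7): e=[1,60,36] → █
    (3,3)@(7, 7): e=[45,-16,68] → ·
    (1,4)@(3, 9): e=[17,50,30] → █
    (3,4)@(7, 9): e=[61,-26,62] → ·
    (0,5)@(1, 11): e=[11,78,8] → █
    (3,5)@(7, 11): e=[77,-36,56] → ·
    (0,6)@(1, 13): e=[27,68,2] → █
    (2,6)@(5, 13): e=[71,-8,34] → ·
    (1,9)@(3, 19): e=[97,0,0] → ·  [on edge]
  covered (13 px):
    · · · · ·
    · · · █ ·
    · · █ · ·
    · █ █ · ·
    · █ █ · ·
    █ █ █ · ·
    █ █ · · ·
    · █ · · ·
    · █ · · ·
    · · · · ·
    · · · · ·
    · · · · ·
T1:
  2·area = 52  (B↔C swapped to make it positive)
  edge (4, 20)→(2, 14): d=(-2,-6) top-left  bias=+0
  edge (2, 14)→(10, 12): d=(8,-2) top-left  bias=+0
  edge (10, 12)→(4, 20): d=(-6,8) right/bottom  bias=-1
    (0,5)@(1, 11): e=[0,-26,78] → ·  [on edge]
    (3,6)@(7, 13): e=[32,2,18] → █
    (4,6)@(9, 13): e=[44,6,2] → █
    (1,7)@(3, 15): e=[4,10,38] → █
    (2,7)@(5, 15): e=[16,14,22] → █
    (4,7)@(9, 15): e=[40,22,-10] → ·
    (1,8)@(3, 17): e=[0,26,26] → █  [on edge]
    (3,8)@(7, 17): e=[24,34,-6] → ·
    (1,9)@(3, 19): e=[-4,42,14] → ·
    (2,9)@(5, 19): e=[8,46,-2] → ·
    (2,11)@(5, 23): e=[0,78,-26] → ·  [on edge]
  covered (7 px):
    · · · · ·
    · · · · ·
    · · · · ·
    · · · · ·
    · · · · ·
    · · · · ·
    · · · █ █
    · █ █ █ ·
    · █ █ · ·
    · · · · ·
    · · · · ·
    · · · · ·
T2:
  2·area = 24
  edge (4, 18)→(4, 24): d=(0,6) right/bottom  bias=-1
  edge (4, 24)→(0, 4): d=(-4,-20) top-left  bias=+0
  edge (0, 4)→(4, 18): d=(4,14) right/bottom  bias=-1
    (0,4)@(1, 9): e=[18,0,6] → █  [on edge]
    (1,4)@(3, 9): e=[6,40,-22] → ·
    (0,5)@(1, 11): e=[18,-8,14] → ·
    (1,7)@(3, 15): e=[6,16,2] → █
    (2,7)@(5, 15): e=[-6,56,-26] → ·
    (1,8)@(3, 17): e=[6,8,10] → █
    (2,8)@(5, 17): e=[-6,48,-18] → ·
    (1,9)@(3, 19): e=[6,0,18] → █  [on edge]
    (2,9)@(5, 19): e=[-6,40,-10] → ·
    (1,10)@(3, 21): e=[6,-8,26] → ·
  covered (4 px):
    · · · · ·
    · · · · ·
    · · · · ·
    · · · · ·
    █ · · · ·
    · · · · ·
    · · · · ·
    · █ · · ·
    · █ · · ·
    · █ · · ·
    · · · · ·
    · · · · ·

Z-buffer (winner per pixel, '.' = empty):
  . . . . .
  . . . 0 .
  . . 0 . .
  . 0 0 . .
  2 0 0 . .
  0 0 0 . .
  0 0 . 1 1
  . 2 1 1 .
  . 2 1 . .
  . 2 . . .
  . . . . .
  . . . . .

Final: -1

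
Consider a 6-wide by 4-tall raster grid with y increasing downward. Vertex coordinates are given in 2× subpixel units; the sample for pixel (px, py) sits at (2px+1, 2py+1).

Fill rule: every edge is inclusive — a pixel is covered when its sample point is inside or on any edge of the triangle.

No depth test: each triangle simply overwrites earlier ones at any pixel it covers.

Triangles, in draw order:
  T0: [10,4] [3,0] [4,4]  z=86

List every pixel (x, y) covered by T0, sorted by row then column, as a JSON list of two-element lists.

T0:
  2·area = 24  (B↔C swapped to make it positive)
  edge (10, 4)→(4, 4): d=(-6,0) inclusive
  edge (4, 4)→(3, 0): d=(-1,-4) inclusive
  edge (3, 0)→(10, 4): d=(7,4) inclusive
    (2,1)@(5, 3): e=[6,5,13] → █
    (3,1)@(7, 3): e=[6,13,5] → █
    (4,1)@(9, 3): e=[6,21,-3] → ·
    (2,2)@(5, 5): e=[-6,3,27] → ·
    (3,2)@(7, 5): e=[-6,11,19] → ·
  covered (2 px):
    · · · · · ·
    · · █ █ · ·
    · · · · · ·
    · · · · · ·

Result: [[2,1],[3,1]]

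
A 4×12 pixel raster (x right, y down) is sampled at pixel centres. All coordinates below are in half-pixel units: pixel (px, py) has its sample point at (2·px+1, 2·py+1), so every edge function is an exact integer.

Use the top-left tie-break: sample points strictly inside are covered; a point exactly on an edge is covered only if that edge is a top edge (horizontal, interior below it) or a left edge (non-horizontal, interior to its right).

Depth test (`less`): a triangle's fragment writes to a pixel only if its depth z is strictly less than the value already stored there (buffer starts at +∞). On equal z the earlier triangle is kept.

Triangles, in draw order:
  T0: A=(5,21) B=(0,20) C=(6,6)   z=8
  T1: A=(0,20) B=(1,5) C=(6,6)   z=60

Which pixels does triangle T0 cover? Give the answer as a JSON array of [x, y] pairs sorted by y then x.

T0:
  2·area = 76
  edge (5, 21)→(0, 20): d=(-5,-1) top-left  bias=+0
  edge (0, 20)→(6, 6): d=(6,-14) top-left  bias=+0
  edge (6, 6)→(5, 21): d=(-1,15) right/bottom  bias=-1
    (2,4)@(5, 9): e=[60,4,12] → X
    (3,4)@(7, 9): e=[62,32,-18] → .
    (2,5)@(5, 11): e=[50,16,10] → X
    (3,5)@(7, 11): e=[52,44,-20] → .
    (1,6)@(3, 13): e=[38,0,38] → X  [on edge]
    (3,6)@(7, 13): e=[42,56,-22] → .
    (1,7)@(3, 15): e=[28,12,36] → X
    (3,7)@(7, 15): e=[32,68,-24] → .
    (1,8)@(3, 17): e=[18,24,34] → X
    (3,8)@(7, 17): e=[22,80,-26] → .
    (0,9)@(1, 19): e=[6,8,62] → X
    (3,9)@(7, 19): e=[12,92,-28] → .
    (2,10)@(5, 21): e=[0,76,0] → .  [on edge]
  covered (11 px):
    . . . .
    . . . .
    . . . .
    . . . .
    . . X .
    . . X .
    . X X .
    . X X .
    . X X .
    X X X .
    . . . .
    . . . .
T1:
  2·area = 76
  edge (0, 20)→(1, 5): d=(1,-15) top-left  bias=+0
  edge (1, 5)→(6, 6): d=(5,1) right/bottom  bias=-1
  edge (6, 6)→(0, 20): d=(-6,14) right/bottom  bias=-1
    (0,2)@(1, 5): e=[0,0,76] → .  [on edge]
    (0,3)@(1, 7): e=[2,10,64] → X
    (1,3)@(3, 7): e=[32,8,36] → X
    (2,3)@(5, 7): e=[62,6,8] → X
    (3,3)@(7, 7): e=[92,4,-20] → .
    (0,4)@(1, 9): e=[4,20,52] → X
    (2,4)@(5, 9): e=[64,16,-4] → .
    (0,5)@(1, 11): e=[6,30,40] → X
    (2,5)@(5, 11): e=[66,26,-16] → .
    (0,6)@(1, 13): e=[8,40,28] → X
    (1,6)@(3, 13): e=[38,38,0] → .  [on edge]
    (0,7)@(1, 15): e=[10,50,16] → X
  covered (10 px):
    . . . .
    . . . .
    . . . .
    X X X .
    X X . .
    X X . .
    X . . .
    X . . .
    X . . .
    . . . .
    . . . .
    . . . .

Answer: [[2,4],[2,5],[1,6],[2,6],[1,7],[2,7],[1,8],[2,8],[0,9],[1,9],[2,9]]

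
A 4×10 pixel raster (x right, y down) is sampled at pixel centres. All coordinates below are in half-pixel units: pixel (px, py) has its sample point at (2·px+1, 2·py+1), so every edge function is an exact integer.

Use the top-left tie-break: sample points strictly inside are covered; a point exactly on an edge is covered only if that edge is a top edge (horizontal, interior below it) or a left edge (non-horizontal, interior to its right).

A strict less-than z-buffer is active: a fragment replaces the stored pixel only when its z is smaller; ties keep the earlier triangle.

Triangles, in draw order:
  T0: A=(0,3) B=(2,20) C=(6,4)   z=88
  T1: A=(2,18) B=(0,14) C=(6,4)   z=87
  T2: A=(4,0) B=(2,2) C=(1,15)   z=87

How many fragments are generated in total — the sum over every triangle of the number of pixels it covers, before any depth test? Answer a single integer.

T0:
  2·area = 100  (B↔C swapped to make it positive)
  edge (0, 3)→(6, 4): d=(6,1) right/bottom  bias=-1
  edge (6, 4)→(2, 20): d=(-4,16) right/bottom  bias=-1
  edge (2, 20)→(0, 3): d=(-2,-17) top-left  bias=+0
    (0,2)@(1, 5): e=[11,76,13] → X
    (1,2)@(3, 5): e=[9,44,47] → X
    (2,2)@(5, 5): e=[7,12,81] → X
    (3,2)@(7, 5): e=[5,-20,115] → .
    (0,3)@(1, 7): e=[23,68,9] → X
    (3,3)@(7, 7): e=[17,-28,111] → .
    (0,4)@(1, 9): e=[35,60,5] → X
    (2,4)@(5, 9): e=[31,-4,73] → .
    (0,5)@(1, 11): e=[47,52,1] → X
    (2,5)@(5, 11): e=[43,-12,69] → .
    (0,6)@(1, 13): e=[59,44,-3] → .
    (1,6)@(3, 13): e=[57,12,31] → X
  covered (12 px):
    . . . .
    . . . .
    X X X .
    X X X .
    X X . .
    X X . .
    . X . .
    . X . .
    . . . .
    . . . .
T1:
  2·area = 44
  edge (2, 18)→(0, 14): d=(-2,-4) top-left  bias=+0
  edge (0, 14)→(6, 4): d=(6,-10) top-left  bias=+0
  edge (6, 4)→(2, 18): d=(-4,14) right/bottom  bias=-1
    (2,3)@(5, 7): e=[34,8,2] → X
    (3,3)@(7, 7): e=[42,28,-26] → .
    (1,4)@(3, 9): e=[22,0,22] → X  [on edge]
    (2,4)@(5, 9): e=[30,20,-6] → .
    (1,5)@(3, 11): e=[18,12,14] → X
    (2,5)@(5, 11): e=[26,32,-14] → .
    (0,6)@(1, 13): e=[6,4,34] → X
    (2,6)@(5, 13): e=[22,44,-22] → .
    (0,7)@(1, 15): e=[2,16,26] → X
    (1,7)@(3, 15): e=[10,36,-2] → .
    (0,8)@(1, 17): e=[-2,28,18] → .
  covered (6 px):
    . . . .
    . . . .
    . . . .
    . . X .
    . X . .
    . X . .
    X X . .
    X . . .
    . . . .
    . . . .
T2:
  2·area = 24  (B↔C swapped to make it positive)
  edge (4, 0)→(1, 15): d=(-3,15) right/bottom  bias=-1
  edge (1, 15)→(2, 2): d=(1,-13) top-left  bias=+0
  edge (2, 2)→(4, 0): d=(2,-2) top-left  bias=+0
    (1,0)@(3, 1): e=[12,12,0] → X  [on edge]
    (2,0)@(5, 1): e=[-18,38,4] → .
    (0,1)@(1, 3): e=[36,-12,0] → .  [on edge]
    (1,1)@(3, 3): e=[6,14,4] → X
    (2,1)@(5, 3): e=[-24,40,8] → .
    (1,2)@(3, 5): e=[0,16,8] → .  [on edge]
    (0,7)@(1, 15): e=[0,0,24] → .  [on edge]
  covered (2 px):
    . X . .
    . X . .
    . . . .
    . . . .
    . . . .
    . . . .
    . . . .
    . . . .
    . . . .
    . . . .

Result: 20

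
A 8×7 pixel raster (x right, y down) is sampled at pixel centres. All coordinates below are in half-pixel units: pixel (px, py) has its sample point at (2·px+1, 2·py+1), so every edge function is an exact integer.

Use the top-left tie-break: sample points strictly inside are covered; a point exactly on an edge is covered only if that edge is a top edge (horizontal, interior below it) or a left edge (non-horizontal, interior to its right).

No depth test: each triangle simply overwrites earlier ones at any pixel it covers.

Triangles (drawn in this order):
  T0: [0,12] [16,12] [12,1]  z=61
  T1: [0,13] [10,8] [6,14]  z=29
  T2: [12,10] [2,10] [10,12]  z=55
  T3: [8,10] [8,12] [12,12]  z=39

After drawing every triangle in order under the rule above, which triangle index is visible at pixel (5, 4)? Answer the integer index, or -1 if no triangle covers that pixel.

T0:
  2·area = 176  (B↔C swapped to make it positive)
  edge (0, 12)→(12, 1): d=(12,-11) top-left  bias=+0
  edge (12, 1)→(16, 12): d=(4,11) right/bottom  bias=-1
  edge (16, 12)→(0, 12): d=(-16,0) right/bottom  bias=-1
    (5,1)@(11, 3): e=[13,19,144] → X
    (6,1)@(13, 3): e=[35,-3,144] → .
    (4,2)@(9, 5): e=[15,49,112] → X
    (6,2)@(13, 5): e=[59,5,112] → X
    (7,2)@(15, 5): e=[81,-17,112] → .
    (3,3)@(7, 7): e=[17,79,80] → X
    (7,3)@(15, 7): e=[105,-9,80] → .
    (2,4)@(5, 9): e=[19,109,48] → X
    (7,4)@(15, 9): e=[129,-1,48] → .
    (1,5)@(3, 11): e=[21,139,16] → X
    (7,5)@(15, 11): e=[153,7,16] → X
    (1,6)@(3, 13): e=[45,147,-16] → .
  covered (20 px):
    . . . . . . . .
    . . . . . X . .
    . . . . X X X .
    . . . X X X X .
    . . X X X X X .
    . X X X X X X X
    . . . . . . . .
T1:
  2·area = 40
  edge (0, 13)→(10, 8): d=(10,-5) top-left  bias=+0
  edge (10, 8)→(6, 14): d=(-4,6) right/bottom  bias=-1
  edge (6, 14)→(0, 13): d=(-6,-1) top-left  bias=+0
    (4,4)@(9, 9): e=[5,2,33] → X
    (5,4)@(11, 9): e=[15,-10,35] → .
    (2,5)@(5, 11): e=[5,18,17] → X
    (3,5)@(7, 11): e=[15,6,19] → X
    (4,5)@(9, 11): e=[25,-6,21] → .
    (0,6)@(1, 13): e=[5,34,1] → X
    (1,6)@(3, 13): e=[15,22,3] → X
    (3,6)@(7, 13): e=[35,-2,7] → .
  covered (6 px):
    . . . . . . . .
    . . . . . . . .
    . . . . . . . .
    . . . . . . . .
    . . . . X . . .
    . . X X . . . .
    X X X . . . . .
T2:
  2·area = 20  (B↔C swapped to make it positive)
  edge (12, 10)→(10, 12): d=(-2,2) right/bottom  bias=-1
  edge (10, 12)→(2, 10): d=(-8,-2) top-left  bias=+0
  edge (2, 10)→(12, 10): d=(10,0) top-left  bias=+0
    (7,3)@(15, 7): e=[0,50,-30] → .  [on edge]
    (6,4)@(13, 9): e=[0,30,-10] → .  [on edge]
    (3,5)@(7, 11): e=[8,2,10] → X
    (4,5)@(9, 11): e=[4,6,10] → X
    (5,5)@(11, 11): e=[0,10,10] → .  [on edge]
    (3,6)@(7, 13): e=[4,-14,30] → .
    (4,6)@(9, 13): e=[0,-10,30] → .  [on edge]
  covered (2 px):
    . . . . . . . .
    . . . . . . . .
    . . . . . . . .
    . . . . . . . .
    . . . . . . . .
    . . . X X . . .
    . . . . . . . .
T3:
  2·area = 8  (B↔C swapped to make it positive)
  edge (8, 10)→(12, 12): d=(4,2) right/bottom  bias=-1
  edge (12, 12)→(8, 12): d=(-4,0) right/bottom  bias=-1
  edge (8, 12)→(8, 10): d=(0,-2) top-left  bias=+0
    (4,5)@(9, 11): e=[2,4,2] → X
    (5,5)@(11, 11): e=[-2,4,6] → .
    (4,6)@(9, 13): e=[10,-4,2] → .
  covered (1 px):
    . . . . . . . .
    . . . . . . . .
    . . . . . . . .
    . . . . . . . .
    . . . . . . . .
    . . . . X . . .
    . . . . . . . .

Z-buffer (winner per pixel, '.' = empty):
  . . . . . . . .
  . . . . . 0 . .
  . . . . 0 0 0 .
  . . . 0 0 0 0 .
  . . 0 0 1 0 0 .
  . 0 1 2 3 0 0 0
  1 1 1 . . . . .

Result: 0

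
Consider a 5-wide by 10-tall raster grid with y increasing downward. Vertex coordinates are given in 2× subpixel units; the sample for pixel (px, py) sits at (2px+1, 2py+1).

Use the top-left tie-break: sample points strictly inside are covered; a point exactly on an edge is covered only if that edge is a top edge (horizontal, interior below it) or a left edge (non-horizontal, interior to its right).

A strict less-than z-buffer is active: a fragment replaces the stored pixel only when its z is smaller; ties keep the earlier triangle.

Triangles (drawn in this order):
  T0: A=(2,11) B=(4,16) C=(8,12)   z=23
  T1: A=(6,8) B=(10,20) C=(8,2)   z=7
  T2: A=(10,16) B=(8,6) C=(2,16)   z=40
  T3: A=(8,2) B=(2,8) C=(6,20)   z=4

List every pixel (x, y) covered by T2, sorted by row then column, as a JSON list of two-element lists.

T0:
  2·area = 28  (B↔C swapped to make it positive)
  edge (2, 11)→(8, 12): d=(6,1) right/bottom  bias=-1
  edge (8, 12)→(4, 16): d=(-4,4) right/bottom  bias=-1
  edge (4, 16)→(2, 11): d=(-2,-5) top-left  bias=+0
    (4,5)@(9, 11): e=[-7,0,35] → .  [on edge]
    (1,6)@(3, 13): e=[11,16,1] → X
    (2,6)@(5, 13): e=[9,8,11] → X
    (3,6)@(7, 13): e=[7,0,21] → .  [on edge]
    (1,7)@(3, 15): e=[23,8,-3] → .
    (2,7)@(5, 15): e=[21,0,7] → .  [on edge]
    (1,8)@(3, 17): e=[35,0,-7] → .  [on edge]
    (0,9)@(1, 19): e=[49,0,-21] → .  [on edge]
  covered (2 px):
    . . . . .
    . . . . .
    . . . . .
    . . . . .
    . . . . .
    . . . . .
    . X X . .
    . . . . .
    . . . . .
    . . . . .
T1:
  2·area = 48  (B↔C swapped to make it positive)
  edge (6, 8)→(8, 2): d=(2,-6) top-left  bias=+0
  edge (8, 2)→(10, 20): d=(2,18) right/bottom  bias=-1
  edge (10, 20)→(6, 8): d=(-4,-12) top-left  bias=+0
    (2,2)@(5, 5): e=[-12,60,0] → .  [on edge]
    (3,2)@(7, 5): e=[0,24,24] → X  [on edge]
    (4,2)@(9, 5): e=[12,-12,48] → .
    (3,3)@(7, 7): e=[4,28,16] → X
    (4,3)@(9, 7): e=[16,-8,40] → .
    (3,4)@(7, 9): e=[8,32,8] → X
    (4,4)@(9, 9): e=[20,-4,32] → .
    (2,5)@(5, 11): e=[0,72,-24] → .  [on edge]
    (3,5)@(7, 11): e=[12,36,0] → X  [on edge]
    (4,5)@(9, 11): e=[24,0,24] → .  [on edge]
    (3,6)@(7, 13): e=[16,40,-8] → .
    (4,6)@(9, 13): e=[28,4,16] → X
    (1,8)@(3, 17): e=[0,120,-72] → .  [on edge]
    (4,8)@(9, 17): e=[36,12,0] → X  [on edge]
  covered (7 px):
    . . . . .
    . . . . .
    . . . X .
    . . . X .
    . . . X .
    . . . X .
    . . . . X
    . . . . X
    . . . . X
    . . . . .
T2:
  2·area = 80  (B↔C swapped to make it positive)
  edge (10, 16)→(2, 16): d=(-8,0) right/bottom  bias=-1
  edge (2, 16)→(8, 6): d=(6,-10) top-left  bias=+0
  edge (8, 6)→(10, 16): d=(2,10) right/bottom  bias=-1
    (3,0)@(7, 1): e=[120,-40,0] → .  [on edge]
    (3,4)@(7, 9): e=[56,8,16] → X
    (4,4)@(9, 9): e=[56,28,-4] → .
    (2,5)@(5, 11): e=[40,0,40] → X  [on edge]
    (4,5)@(9, 11): e=[40,40,0] → .  [on edge]
    (2,6)@(5, 13): e=[24,12,44] → X
    (4,6)@(9, 13): e=[24,52,4] → X
    (1,7)@(3, 15): e=[8,4,68] → X
    (1,8)@(3, 17): e=[-8,16,72] → .
    (2,8)@(5, 17): e=[-8,36,52] → .
    (3,8)@(7, 17): e=[-8,56,32] → .
    (4,8)@(9, 17): e=[-8,76,12] → .
  covered (10 px):
    . . . . .
    . . . . .
    . . . . .
    . . . . .
    . . . X .
    . . X X .
    . . X X X
    . X X X X
    . . . . .
    . . . . .
T3:
  2·area = 96  (B↔C swapped to make it positive)
  edge (8, 2)→(6, 20): d=(-2,18) right/bottom  bias=-1
  edge (6, 20)→(2, 8): d=(-4,-12) top-left  bias=+0
  edge (2, 8)→(8, 2): d=(6,-6) top-left  bias=+0
    (4,0)@(9, 1): e=[-16,112,0] → .  [on edge]
    (3,1)@(7, 3): e=[16,80,0] → X  [on edge]
    (4,1)@(9, 3): e=[-20,104,12] → .
    (0,2)@(1, 5): e=[120,0,-24] → .  [on edge]
    (2,2)@(5, 5): e=[48,48,0] → X  [on edge]
    (4,2)@(9, 5): e=[-24,96,24] → .
    (1,3)@(3, 7): e=[80,16,0] → X  [on edge]
    (4,3)@(9, 7): e=[-28,88,36] → .
    (0,4)@(1, 9): e=[112,-16,0] → .  [on edge]
    (1,4)@(3, 9): e=[76,8,12] → X
    (4,4)@(9, 9): e=[-32,80,48] → .
    (1,5)@(3, 11): e=[72,0,24] → X  [on edge]
    (3,5)@(7, 11): e=[0,48,48] → .  [on edge]
    (2,8)@(5, 17): e=[24,0,72] → X  [on edge]
  covered (14 px):
    . . . . .
    . . . X .
    . . X X .
    . X X X .
    . X X X .
    . X X . .
    . . X . .
    . . X . .
    . . X . .
    . . . . .

Result: [[3,4],[2,5],[3,5],[2,6],[3,6],[4,6],[1,7],[2,7],[3,7],[4,7]]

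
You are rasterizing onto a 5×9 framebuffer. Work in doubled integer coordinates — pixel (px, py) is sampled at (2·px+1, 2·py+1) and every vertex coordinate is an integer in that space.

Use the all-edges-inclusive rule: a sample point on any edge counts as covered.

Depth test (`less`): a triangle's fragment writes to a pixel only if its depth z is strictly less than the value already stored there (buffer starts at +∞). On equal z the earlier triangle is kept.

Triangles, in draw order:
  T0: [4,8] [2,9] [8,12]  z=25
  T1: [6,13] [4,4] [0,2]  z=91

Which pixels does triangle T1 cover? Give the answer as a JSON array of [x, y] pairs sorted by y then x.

T0:
  2·area = 12  (B↔C swapped to make it positive)
  edge (4, 8)→(8, 12): d=(4,4) inclusive
  edge (8, 12)→(2, 9): d=(-6,-3) inclusive
  edge (2, 9)→(4, 8): d=(2,-1) inclusive
    (0,2)@(1, 5): e=[0,21,-9] → ·  [on edge]
    (1,3)@(3, 7): e=[0,15,-3] → ·  [on edge]
    (1,4)@(3, 9): e=[8,3,1] → #
    (2,4)@(5, 9): e=[0,9,3] → #  [on edge]
    (3,4)@(7, 9): e=[-8,15,5] → ·
    (1,5)@(3, 11): e=[16,-9,5] → ·
    (2,5)@(5, 11): e=[8,-3,7] → ·
    (3,5)@(7, 11): e=[0,3,9] → #  [on edge]
    (4,5)@(9, 11): e=[-8,9,11] → ·
    (3,6)@(7, 13): e=[8,-9,13] → ·
    (4,6)@(9, 13): e=[0,-3,15] → ·  [on edge]
  covered (3 px):
    · · · · ·
    · · · · ·
    · · · · ·
    · · · · ·
    · # # · ·
    · · · # ·
    · · · · ·
    · · · · ·
    · · · · ·
T1:
  2·area = 32  (B↔C swapped to make it positive)
  edge (6, 13)→(0, 2): d=(-6,-11) inclusive
  edge (0, 2)→(4, 4): d=(4,2) inclusive
  edge (4, 4)→(6, 13): d=(2,9) inclusive
    (0,1)@(1, 3): e=[5,2,25] → #
    (1,1)@(3, 3): e=[27,-2,7] → ·
    (0,2)@(1, 5): e=[-7,10,29] → ·
    (1,2)@(3, 5): e=[15,6,11] → #
    (2,2)@(5, 5): e=[37,2,-7] → ·
    (1,3)@(3, 7): e=[3,14,15] → #
    (2,3)@(5, 7): e=[25,10,-3] → ·
    (1,4)@(3, 9): e=[-9,22,19] → ·
    (2,4)@(5, 9): e=[13,18,1] → #
    (3,4)@(7, 9): e=[35,14,-17] → ·
    (2,5)@(5, 11): e=[1,26,5] → #
    (3,5)@(7, 11): e=[23,22,-13] → ·
  covered (5 px):
    · · · · ·
    # · · · ·
    · # · · ·
    · # · · ·
    · · # · ·
    · · # · ·
    · · · · ·
    · · · · ·
    · · · · ·

Answer: [[0,1],[1,2],[1,3],[2,4],[2,5]]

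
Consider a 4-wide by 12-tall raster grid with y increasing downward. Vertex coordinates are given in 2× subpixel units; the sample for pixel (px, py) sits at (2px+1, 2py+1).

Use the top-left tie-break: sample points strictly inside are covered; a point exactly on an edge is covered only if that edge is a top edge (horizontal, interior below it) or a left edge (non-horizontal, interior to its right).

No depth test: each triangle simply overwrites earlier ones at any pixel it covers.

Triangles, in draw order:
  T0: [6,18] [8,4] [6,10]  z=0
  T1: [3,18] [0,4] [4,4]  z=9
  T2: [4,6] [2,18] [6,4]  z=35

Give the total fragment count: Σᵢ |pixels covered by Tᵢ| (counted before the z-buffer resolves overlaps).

T0:
  2·area = 16  (B↔C swapped to make it positive)
  edge (6, 18)→(6, 10): d=(0,-8) top-left  bias=+0
  edge (6, 10)→(8, 4): d=(2,-6) top-left  bias=+0
  edge (8, 4)→(6, 18): d=(-2,14) right/bottom  bias=-1
    (3,3)@(7, 7): e=[8,0,8] → X  [on edge]
    (3,4)@(7, 9): e=[8,4,4] → X
    (3,5)@(7, 11): e=[8,8,0] → .  [on edge]
    (2,6)@(5, 13): e=[-8,0,24] → .  [on edge]
    (1,9)@(3, 19): e=[-24,0,40] → .  [on edge]
  covered (2 px):
    . . . .
    . . . .
    . . . .
    . . . X
    . . . X
    . . . .
    . . . .
    . . . .
    . . . .
    . . . .
    . . . .
    . . . .
T1:
  2·area = 56
  edge (3, 18)→(0, 4): d=(-3,-14) top-left  bias=+0
  edge (0, 4)→(4, 4): d=(4,0) top-left  bias=+0
  edge (4, 4)→(3, 18): d=(-1,14) right/bottom  bias=-1
    (0,2)@(1, 5): e=[11,4,41] → X
    (1,2)@(3, 5): e=[39,4,13] → X
    (2,2)@(5, 5): e=[67,4,-15] → .
    (0,3)@(1, 7): e=[5,12,39] → X
    (2,3)@(5, 7): e=[61,12,-17] → .
    (0,4)@(1, 9): e=[-1,20,37] → .
    (1,4)@(3, 9): e=[27,20,9] → X
    (2,4)@(5, 9): e=[55,20,-19] → .
    (1,5)@(3, 11): e=[21,28,7] → X
    (2,5)@(5, 11): e=[49,28,-21] → .
    (1,6)@(3, 13): e=[15,36,5] → X
    (2,6)@(5, 13): e=[43,36,-23] → .
  covered (9 px):
    . . . .
    . . . .
    X X . .
    X X . .
    . X . .
    . X . .
    . X . .
    . X . .
    . X . .
    . . . .
    . . . .
    . . . .
T2:
  2·area = 20  (B↔C swapped to make it positive)
  edge (4, 6)→(6, 4): d=(2,-2) top-left  bias=+0
  edge (6, 4)→(2, 18): d=(-4,14) right/bottom  bias=-1
  edge (2, 18)→(4, 6): d=(2,-12) top-left  bias=+0
    (3,1)@(7, 3): e=[0,-10,30] → .  [on edge]
    (2,2)@(5, 5): e=[0,10,10] → X  [on edge]
    (3,2)@(7, 5): e=[4,-18,34] → .
    (1,3)@(3, 7): e=[0,30,-10] → .  [on edge]
    (2,3)@(5, 7): e=[4,2,14] → X
    (3,3)@(7, 7): e=[8,-26,38] → .
    (0,4)@(1, 9): e=[0,50,-30] → .  [on edge]
    (2,4)@(5, 9): e=[8,-6,18] → .
    (1,6)@(3, 13): e=[12,6,2] → X
    (2,6)@(5, 13): e=[16,-22,26] → .
    (1,7)@(3, 15): e=[16,-2,6] → .
  covered (3 px):
    . . . .
    . . . .
    . . X .
    . . X .
    . . . .
    . . . .
    . X . .
    . . . .
    . . . .
    . . . .
    . . . .
    . . . .

Answer: 14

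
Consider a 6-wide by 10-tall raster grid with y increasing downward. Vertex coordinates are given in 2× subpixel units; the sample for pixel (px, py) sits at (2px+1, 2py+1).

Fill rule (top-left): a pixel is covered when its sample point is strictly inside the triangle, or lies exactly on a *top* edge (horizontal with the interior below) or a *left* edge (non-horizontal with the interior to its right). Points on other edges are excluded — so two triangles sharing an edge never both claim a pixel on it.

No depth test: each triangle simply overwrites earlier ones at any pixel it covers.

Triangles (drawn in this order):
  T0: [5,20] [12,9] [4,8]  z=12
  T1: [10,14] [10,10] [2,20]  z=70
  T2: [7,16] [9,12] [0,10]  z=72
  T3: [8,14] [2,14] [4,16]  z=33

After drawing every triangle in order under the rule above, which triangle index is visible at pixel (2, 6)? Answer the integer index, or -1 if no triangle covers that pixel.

T0:
  2·area = 95  (B↔C swapped to make it positive)
  edge (5, 20)→(4, 8): d=(-1,-12) top-left  bias=+0
  edge (4, 8)→(12, 9): d=(8,1) right/bottom  bias=-1
  edge (12, 9)→(5, 20): d=(-7,11) right/bottom  bias=-1
    (2,4)@(5, 9): e=[11,7,77] → █
    (3,4)@(7, 9): e=[35,5,55] → █
    (4,4)@(9, 9): e=[59,3,33] → █
    (5,4)@(11, 9): e=[83,1,11] → █
    (2,5)@(5, 11): e=[9,23,63] → █
    (5,5)@(11, 11): e=[81,17,-3] → ·
    (2,6)@(5, 13): e=[7,39,49] → █
    (5,6)@(11, 13): e=[79,33,-17] → ·
    (2,7)@(5, 15): e=[5,55,35] → █
    (4,7)@(9, 15): e=[53,51,-9] → ·
    (2,8)@(5, 17): e=[3,71,21] → █
    (3,8)@(7, 17): e=[27,69,-1] → ·
  covered (14 px):
    · · · · · ·
    · · · · · ·
    · · · · · ·
    · · · · · ·
    · · █ █ █ █
    · · █ █ █ ·
    · · █ █ █ ·
    · · █ █ · ·
    · · █ · · ·
    · · █ · · ·
T1:
  2·area = 32  (B↔C swapped to make it positive)
  edge (10, 14)→(2, 20): d=(-8,6) right/bottom  bias=-1
  edge (2, 20)→(10, 10): d=(8,-10) top-left  bias=+0
  edge (10, 10)→(10, 14): d=(0,4) right/bottom  bias=-1
    (4,6)@(9, 13): e=[14,14,4] → █
    (5,6)@(11, 13): e=[2,34,-4] → ·
    (3,7)@(7, 15): e=[10,10,12] → █
    (4,7)@(9, 15): e=[-2,30,4] → ·
    (2,8)@(5, 17): e=[6,6,20] → █
    (3,8)@(7, 17): e=[-6,26,12] → ·
    (1,9)@(3, 19): e=[2,2,28] → █
    (2,9)@(5, 19): e=[-10,22,20] → ·
  covered (4 px):
    · · · · · ·
    · · · · · ·
    · · · · · ·
    · · · · · ·
    · · · · · ·
    · · · · · ·
    · · · · █ ·
    · · · █ · ·
    · · █ · · ·
    · █ · · · ·
T2:
  2·area = 40  (B↔C swapped to make it positive)
  edge (7, 16)→(0, 10): d=(-7,-6) top-left  bias=+0
  edge (0, 10)→(9, 12): d=(9,2) right/bottom  bias=-1
  edge (9, 12)→(7, 16): d=(-2,4) right/bottom  bias=-1
    (1,5)@(3, 11): e=[11,3,26] → █
    (2,5)@(5, 11): e=[23,-1,18] → ·
    (1,6)@(3, 13): e=[-3,21,22] → ·
    (2,6)@(5, 13): e=[9,17,14] → █
    (3,6)@(7, 13): e=[21,13,6] → █
    (4,6)@(9, 13): e=[33,9,-2] → ·
    (2,7)@(5, 15): e=[-5,35,10] → ·
    (3,7)@(7, 15): e=[7,31,2] → █
    (4,7)@(9, 15): e=[19,27,-6] → ·
    (3,8)@(7, 17): e=[-7,49,-2] → ·
  covered (4 px):
    · · · · · ·
    · · · · · ·
    · · · · · ·
    · · · · · ·
    · · · · · ·
    · █ · · · ·
    · · █ █ · ·
    · · · █ · ·
    · · · · · ·
    · · · · · ·
T3:
  2·area = 12  (B↔C swapped to make it positive)
  edge (8, 14)→(4, 16): d=(-4,2) right/bottom  bias=-1
  edge (4, 16)→(2, 14): d=(-2,-2) top-left  bias=+0
  edge (2, 14)→(8, 14): d=(6,0) top-left  bias=+0
    (0,6)@(1, 13): e=[18,0,-6] → ·  [on edge]
    (1,7)@(3, 15): e=[6,0,6] → █  [on edge]
    (2,7)@(5, 15): e=[2,4,6] → █
    (3,7)@(7, 15): e=[-2,8,6] → ·
    (1,8)@(3, 17): e=[-2,-4,18] → ·
    (2,8)@(5, 17): e=[-6,0,18] → ·  [on edge]
    (3,9)@(7, 19): e=[-18,0,30] → ·  [on edge]
  covered (2 px):
    · · · · · ·
    · · · · · ·
    · · · · · ·
    · · · · · ·
    · · · · · ·
    · · · · · ·
    · · · · · ·
    · █ █ · · ·
    · · · · · ·
    · · · · · ·

Z-buffer (winner per pixel, '.' = empty):
  . . . . . .
  . . . . . .
  . . . . . .
  . . . . . .
  . . 0 0 0 0
  . 2 0 0 0 .
  . . 2 2 1 .
  . 3 3 2 . .
  . . 1 . . .
  . 1 0 . . .

Answer: 2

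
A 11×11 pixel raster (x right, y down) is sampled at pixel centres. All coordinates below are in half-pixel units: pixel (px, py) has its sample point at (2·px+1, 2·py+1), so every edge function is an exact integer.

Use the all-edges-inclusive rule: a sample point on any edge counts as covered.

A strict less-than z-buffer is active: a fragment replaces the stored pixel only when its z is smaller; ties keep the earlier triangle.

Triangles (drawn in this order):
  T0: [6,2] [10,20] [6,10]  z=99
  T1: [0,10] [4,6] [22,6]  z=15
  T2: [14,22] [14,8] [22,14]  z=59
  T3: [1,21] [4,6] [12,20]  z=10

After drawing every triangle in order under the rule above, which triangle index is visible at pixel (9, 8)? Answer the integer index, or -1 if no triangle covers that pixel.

T0:
  2·area = 32
  edge (6, 2)→(10, 20): d=(4,18) inclusive
  edge (10, 20)→(6, 10): d=(-4,-10) inclusive
  edge (6, 10)→(6, 2): d=(0,-8) inclusive
    (3,3)@(7, 7): e=[2,22,8] → X
    (4,3)@(9, 7): e=[-34,42,24] → .
    (3,4)@(7, 9): e=[10,14,8] → X
    (4,4)@(9, 9): e=[-26,34,24] → .
    (3,5)@(7, 11): e=[18,6,8] → X
    (4,5)@(9, 11): e=[-18,26,24] → .
    (3,6)@(7, 13): e=[26,-2,8] → .
    (4,8)@(9, 17): e=[6,2,24] → X
    (5,8)@(11, 17): e=[-30,22,40] → .
    (4,9)@(9, 19): e=[14,-6,24] → .
  covered (4 px):
    . . . . . . . . . . .
    . . . . . . . . . . .
    . . . . . . . . . . .
    . . . X . . . . . . .
    . . . X . . . . . . .
    . . . X . . . . . . .
    . . . . . . . . . . .
    . . . . . . . . . . .
    . . . . X . . . . . .
    . . . . . . . . . . .
    . . . . . . . . . . .
T1:
  2·area = 72
  edge (0, 10)→(4, 6): d=(4,-4) inclusive
  edge (4, 6)→(22, 6): d=(18,0) inclusive
  edge (22, 6)→(0, 10): d=(-22,4) inclusive
    (4,0)@(9, 1): e=[0,-90,162] → .  [on edge]
    (3,1)@(7, 3): e=[0,-54,126] → .  [on edge]
    (2,2)@(5, 5): e=[0,-18,90] → .  [on edge]
    (1,3)@(3, 7): e=[0,18,54] → X  [on edge]
    (2,3)@(5, 7): e=[8,18,46] → X
    (3,3)@(7, 7): e=[16,18,38] → X
    (4,3)@(9, 7): e=[24,18,30] → X
    (5,3)@(11, 7): e=[32,18,22] → X
    (6,3)@(13, 7): e=[40,18,14] → X
    (7,3)@(15, 7): e=[48,18,6] → X
    (8,3)@(17, 7): e=[56,18,-2] → .
    (0,4)@(1, 9): e=[0,54,18] → X  [on edge]
  covered (10 px):
    . . . . . . . . . . .
    . . . . . . . . . . .
    . . . . . . . . . . .
    . X X X X X X X . . .
    X X X . . . . . . . .
    . . . . . . . . . . .
    . . . . . . . . . . .
    . . . . . . . . . . .
    . . . . . . . . . . .
    . . . . . . . . . . .
    . . . . . . . . . . .
T2:
  2·area = 112
  edge (14, 22)→(14, 8): d=(0,-14) inclusive
  edge (14, 8)→(22, 14): d=(8,6) inclusive
  edge (22, 14)→(14, 22): d=(-8,8) inclusive
    (7,4)@(15, 9): e=[14,2,96] → X
    (8,4)@(17, 9): e=[42,-10,80] → .
    (7,5)@(15, 11): e=[14,18,80] → X
    (8,5)@(17, 11): e=[42,6,64] → X
    (9,5)@(19, 11): e=[70,-6,48] → .
    (7,6)@(15, 13): e=[14,34,64] → X
    (9,6)@(19, 13): e=[70,10,32] → X
    (10,6)@(21, 13): e=[98,-2,16] → .
    (7,7)@(15, 15): e=[14,50,48] → X
    (10,7)@(21, 15): e=[98,14,0] → X  [on edge]
    (7,8)@(15, 17): e=[14,66,32] → X
    (9,8)@(19, 17): e=[70,42,0] → X  [on edge]
    (8,9)@(17, 19): e=[42,70,0] → X  [on edge]
    (7,10)@(15, 21): e=[14,98,0] → X  [on edge]
  covered (16 px):
    . . . . . . . . . . .
    . . . . . . . . . . .
    . . . . . . . . . . .
    . . . . . . . . . . .
    . . . . . . . X . . .
    . . . . . . . X X . .
    . . . . . . . X X X .
    . . . . . . . X X X X
    . . . . . . . X X X .
    . . . . . . . X X . .
    . . . . . . . X . . .
T3:
  2·area = 162
  edge (1, 21)→(4, 6): d=(3,-15) inclusive
  edge (4, 6)→(12, 20): d=(8,14) inclusive
  edge (12, 20)→(1, 21): d=(-11,1) inclusive
    (2,0)@(5, 1): e=[0,-54,216] → .  [on edge]
    (2,4)@(5, 9): e=[24,10,128] → X
    (3,4)@(7, 9): e=[54,-18,126] → .
    (1,5)@(3, 11): e=[0,54,108] → X  [on edge]
    (3,5)@(7, 11): e=[60,-2,104] → .
    (1,6)@(3, 13): e=[6,70,86] → X
    (3,6)@(7, 13): e=[66,14,82] → X
    (4,6)@(9, 13): e=[96,-14,80] → .
    (1,7)@(3, 15): e=[12,86,64] → X
    (4,7)@(9, 15): e=[102,2,58] → X
    (5,7)@(11, 15): e=[132,-26,56] → .
    (1,8)@(3, 17): e=[18,102,42] → X
    (0,10)@(1, 21): e=[0,162,0] → X  [on edge]
  covered (20 px):
    . . . . . . . . . . .
    . . . . . . . . . . .
    . . . . . . . . . . .
    . . . . . . . . . . .
    . . X . . . . . . . .
    . X X . . . . . . . .
    . X X X . . . . . . .
    . X X X X . . . . . .
    . X X X X . . . . . .
    . X X X X X . . . . .
    X . . . . . . . . . .

Z-buffer (winner per pixel, '.' = empty):
  . . . . . . . . . . .
  . . . . . . . . . . .
  . . . . . . . . . . .
  . 1 1 1 1 1 1 1 . . .
  1 1 3 0 . . . 2 . . .
  . 3 3 0 . . . 2 2 . .
  . 3 3 3 . . . 2 2 2 .
  . 3 3 3 3 . . 2 2 2 2
  . 3 3 3 3 . . 2 2 2 .
  . 3 3 3 3 3 . 2 2 . .
  3 . . . . . . 2 . . .

Result: 2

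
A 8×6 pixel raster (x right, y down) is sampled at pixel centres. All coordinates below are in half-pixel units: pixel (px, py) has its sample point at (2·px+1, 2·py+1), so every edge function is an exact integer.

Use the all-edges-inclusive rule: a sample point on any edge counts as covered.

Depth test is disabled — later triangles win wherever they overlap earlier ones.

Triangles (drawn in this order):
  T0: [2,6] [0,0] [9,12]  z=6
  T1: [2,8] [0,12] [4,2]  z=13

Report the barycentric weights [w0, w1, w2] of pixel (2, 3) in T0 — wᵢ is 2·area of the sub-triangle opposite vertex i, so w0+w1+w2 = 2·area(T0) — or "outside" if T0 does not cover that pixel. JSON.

T0:
  2·area = 30
  edge (2, 6)→(0, 0): d=(-2,-6) inclusive
  edge (0, 0)→(9, 12): d=(9,12) inclusive
  edge (9, 12)→(2, 6): d=(-7,-6) inclusive
    (0,1)@(1, 3): e=[0,15,15] → █  [on edge]
    (1,1)@(3, 3): e=[12,-9,27] → ·
    (0,2)@(1, 5): e=[-4,33,1] → ·
    (1,2)@(3, 5): e=[8,9,13] → █
    (2,2)@(5, 5): e=[20,-15,25] → ·
    (1,3)@(3, 7): e=[4,27,-1] → ·
    (2,3)@(5, 7): e=[16,3,11] → █
    (3,3)@(7, 7): e=[28,-21,23] → ·
    (1,4)@(3, 9): e=[0,45,-15] → ·  [on edge]
    (2,4)@(5, 9): e=[12,21,-3] → ·
  covered (3 px):
    · · · · · · · ·
    █ · · · · · · ·
    · █ · · · · · ·
    · · █ · · · · ·
    · · · · · · · ·
    · · · · · · · ·
T1:
  2·area = 4
  edge (2, 8)→(0, 12): d=(-2,4) inclusive
  edge (0, 12)→(4, 2): d=(4,-10) inclusive
  edge (4, 2)→(2, 8): d=(-2,6) inclusive
    (1,2)@(3, 5): e=[2,2,0] → █  [on edge]
    (2,2)@(5, 5): e=[-6,22,-12] → ·
    (1,3)@(3, 7): e=[-2,10,-4] → ·
    (0,5)@(1, 11): e=[-2,6,0] → ·  [on edge]
  covered (1 px):
    · · · · · · · ·
    · · · · · · · ·
    · █ · · · · · ·
    · · · · · · · ·
    · · · · · · · ·
    · · · · · · · ·

Final: [3,11,16]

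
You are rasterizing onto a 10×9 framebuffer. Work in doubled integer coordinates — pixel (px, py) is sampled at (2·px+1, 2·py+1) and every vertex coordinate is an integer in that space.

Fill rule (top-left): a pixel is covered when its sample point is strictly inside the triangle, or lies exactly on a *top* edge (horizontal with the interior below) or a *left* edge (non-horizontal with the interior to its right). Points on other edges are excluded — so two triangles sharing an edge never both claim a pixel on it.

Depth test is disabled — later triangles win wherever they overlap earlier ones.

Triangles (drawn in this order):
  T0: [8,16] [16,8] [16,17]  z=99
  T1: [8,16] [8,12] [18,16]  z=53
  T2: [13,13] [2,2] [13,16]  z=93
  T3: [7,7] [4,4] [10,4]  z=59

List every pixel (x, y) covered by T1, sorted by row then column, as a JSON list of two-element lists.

T0:
  2·area = 72
  edge (8, 16)→(16, 8): d=(8,-8) top-left  bias=+0
  edge (16, 8)→(16, 17): d=(0,9) right/bottom  bias=-1
  edge (16, 17)→(8, 16): d=(-8,-1) top-left  bias=+0
    (9,2)@(19, 5): e=[0,-27,99] → ·  [on edge]
    (8,3)@(17, 7): e=[0,-9,81] → ·  [on edge]
    (7,4)@(15, 9): e=[0,9,63] → #  [on edge]
    (8,4)@(17, 9): e=[16,-9,65] → ·
    (6,5)@(13, 11): e=[0,27,45] → #  [on edge]
    (8,5)@(17, 11): e=[32,-9,49] → ·
    (5,6)@(11, 13): e=[0,45,27] → #  [on edge]
    (8,6)@(17, 13): e=[48,-9,33] → ·
    (4,7)@(9, 15): e=[0,63,9] → #  [on edge]
    (8,7)@(17, 15): e=[64,-9,17] → ·
    (3,8)@(7, 17): e=[0,81,-9] → ·  [on edge]
    (4,8)@(9, 17): e=[16,63,-7] → ·
  covered (10 px):
    · · · · · · · · · ·
    · · · · · · · · · ·
    · · · · · · · · · ·
    · · · · · · · · · ·
    · · · · · · · # · ·
    · · · · · · # # · ·
    · · · · · # # # · ·
    · · · · # # # # · ·
    · · · · · · · · · ·
T1:
  2·area = 40
  edge (8, 16)→(8, 12): d=(0,-4) top-left  bias=+0
  edge (8, 12)→(18, 16): d=(10,4) right/bottom  bias=-1
  edge (18, 16)→(8, 16): d=(-10,0) right/bottom  bias=-1
    (4,6)@(9, 13): e=[4,6,30] → #
    (5,6)@(11, 13): e=[12,-2,30] → ·
    (4,7)@(9, 15): e=[4,26,10] → #
    (5,7)@(11, 15): e=[12,18,10] → #
    (6,7)@(13, 15): e=[20,10,10] → #
    (7,7)@(15, 15): e=[28,2,10] → #
    (8,7)@(17, 15): e=[36,-6,10] → ·
    (4,8)@(9, 17): e=[4,46,-10] → ·
    (5,8)@(11, 17): e=[12,38,-10] → ·
    (6,8)@(13, 17): e=[20,30,-10] → ·
    (7,8)@(15, 17): e=[28,22,-10] → ·
  covered (5 px):
    · · · · · · · · · ·
    · · · · · · · · · ·
    · · · · · · · · · ·
    · · · · · · · · · ·
    · · · · · · · · · ·
    · · · · · · · · · ·
    · · · · # · · · · ·
    · · · · # # # # · ·
    · · · · · · · · · ·
T2:
  2·area = 33  (B↔C swapped to make it positive)
  edge (13, 13)→(13, 16): d=(0,3) right/bottom  bias=-1
  edge (13, 16)→(2, 2): d=(-11,-14) top-left  bias=+0
  edge (2, 2)→(13, 13): d=(11,11) right/bottom  bias=-1
    (0,0)@(1, 1): e=[36,-3,0] → ·  [on edge]
    (6,0)@(13, 1): e=[0,165,-132] → ·  [on edge]
    (1,1)@(3, 3): e=[30,3,0] → ·  [on edge]
    (6,1)@(13, 3): e=[0,143,-110] → ·  [on edge]
    (2,2)@(5, 5): e=[24,9,0] → ·  [on edge]
    (6,2)@(13, 5): e=[0,121,-88] → ·  [on edge]
    (3,3)@(7, 7): e=[18,15,0] → ·  [on edge]
    (6,3)@(13, 7): e=[0,99,-66] → ·  [on edge]
    (4,4)@(9, 9): e=[12,21,0] → ·  [on edge]
    (6,4)@(13, 9): e=[0,77,-44] → ·  [on edge]
    (5,5)@(11, 11): e=[6,27,0] → ·  [on edge]
    (6,5)@(13, 11): e=[0,55,-22] → ·  [on edge]
    (6,6)@(13, 13): e=[0,33,0] → ·  [on edge]
    (6,7)@(13, 15): e=[0,11,22] → ·  [on edge]
    (7,7)@(15, 15): e=[-6,39,0] → ·  [on edge]
    (6,8)@(13, 17): e=[0,-11,44] → ·  [on edge]
    (8,8)@(17, 17): e=[-12,45,0] → ·  [on edge]
  covered (1 px):
    · · · · · · · · · ·
    · · · · · · · · · ·
    · · · · · · · · · ·
    · · · · · · · · · ·
    · · · · · · · · · ·
    · · · · · · · · · ·
    · · · · · # · · · ·
    · · · · · · · · · ·
    · · · · · · · · · ·
T3:
  2·area = 18
  edge (7, 7)→(4, 4): d=(-3,-3) top-left  bias=+0
  edge (4, 4)→(10, 4): d=(6,0) top-left  bias=+0
  edge (10, 4)→(7, 7): d=(-3,3) right/bottom  bias=-1
    (0,0)@(1, 1): e=[0,-18,36] → ·  [on edge]
    (6,0)@(13, 1): e=[36,-18,0] → ·  [on edge]
    (1,1)@(3, 3): e=[0,-6,24] → ·  [on edge]
    (5,1)@(11, 3): e=[24,-6,0] → ·  [on edge]
    (2,2)@(5, 5): e=[0,6,12] → #  [on edge]
    (3,2)@(7, 5): e=[6,6,6] → #
    (4,2)@(9, 5): e=[12,6,0] → ·  [on edge]
    (2,3)@(5, 7): e=[-6,18,6] → ·
    (3,3)@(7, 7): e=[0,18,0] → ·  [on edge]
    (2,4)@(5, 9): e=[-12,30,0] → ·  [on edge]
    (4,4)@(9, 9): e=[0,30,-12] → ·  [on edge]
    (1,5)@(3, 11): e=[-24,42,0] → ·  [on edge]
    (5,5)@(11, 11): e=[0,42,-24] → ·  [on edge]
    (0,6)@(1, 13): e=[-36,54,0] → ·  [on edge]
    (6,6)@(13, 13): e=[0,54,-36] → ·  [on edge]
    (7,7)@(15, 15): e=[0,66,-48] → ·  [on edge]
    (8,8)@(17, 17): e=[0,78,-60] → ·  [on edge]
  covered (2 px):
    · · · · · · · · · ·
    · · · · · · · · · ·
    · · # # · · · · · ·
    · · · · · · · · · ·
    · · · · · · · · · ·
    · · · · · · · · · ·
    · · · · · · · · · ·
    · · · · · · · · · ·
    · · · · · · · · · ·

Result: [[4,6],[4,7],[5,7],[6,7],[7,7]]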